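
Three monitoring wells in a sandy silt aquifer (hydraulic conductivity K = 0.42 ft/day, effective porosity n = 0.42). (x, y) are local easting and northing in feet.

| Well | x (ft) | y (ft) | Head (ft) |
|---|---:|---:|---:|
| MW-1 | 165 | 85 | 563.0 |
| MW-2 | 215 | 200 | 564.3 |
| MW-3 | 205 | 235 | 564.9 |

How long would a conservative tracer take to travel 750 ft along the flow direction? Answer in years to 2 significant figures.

120 years

With h = a·x + b·y + c and MW-1 as origin, the differences give:
  50·a + 115·b = +1.3
  40·a + 150·b = +1.9
Eliminate b (×150 and ×115, subtract): 2900·a = -23.50 → a = ∂h/∂x = -0.008103
Back-substitute: b = ∂h/∂y = +0.01483.
|∇h| = √(-0.008103² + 0.01483²) = 0.0169
Seepage velocity v = K·i/n = 0.42 × 0.0169 / 0.42 = 0.0169 ft/day.
t = 750 / 0.0169 = 4.438e+04 days = 122 years.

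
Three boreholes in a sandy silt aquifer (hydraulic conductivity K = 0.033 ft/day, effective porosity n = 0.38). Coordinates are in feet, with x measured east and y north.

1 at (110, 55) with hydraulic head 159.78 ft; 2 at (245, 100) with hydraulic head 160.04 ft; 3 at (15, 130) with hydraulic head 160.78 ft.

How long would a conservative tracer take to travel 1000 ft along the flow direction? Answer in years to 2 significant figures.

Taking 1 as reference: 2−1 = (135, 45, +0.26); 3−1 = (-95, 75, +1.00).
Determinant of the coordinate differences = 135·75 − (-95)·45 = 14400.
∂h/∂x = [(+0.26)·75 − (+1.00)·45] / 14400 = -0.001771
∂h/∂y = [135·(+1.00) − (-95)·(+0.26)] / 14400 = +0.01109
|∇h| = √(-0.001771² + 0.01109²) = 0.01123
Seepage velocity v = K·i/n = 0.033 × 0.01123 / 0.38 = 0.0009752 ft/day.
t = 1000 / 0.0009752 = 1.025e+06 days = 2.81e+03 years.

2800 years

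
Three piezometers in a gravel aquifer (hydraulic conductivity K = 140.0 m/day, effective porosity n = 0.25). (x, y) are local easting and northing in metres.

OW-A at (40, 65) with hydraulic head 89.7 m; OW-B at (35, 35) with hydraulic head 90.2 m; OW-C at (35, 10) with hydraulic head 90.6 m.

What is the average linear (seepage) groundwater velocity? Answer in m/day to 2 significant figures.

9.2 m/day

Differences from OW-A: to OW-B (Δx, Δy, Δh) = (-5, -30, +0.5); to OW-C = (-5, -55, +0.9).
Solve a·Δx + b·Δy = Δh: det = (-5)·(-55) − (-5)·(-30) = 125.
∂h/∂x = [(+0.5)·(-55) − (+0.9)·(-30)] / 125 = -0.004000
∂h/∂y = [(-5)·(+0.9) − (-5)·(+0.5)] / 125 = -0.01600
|∇h| = √(-0.004000² + -0.01600²) = 0.01649
Seepage velocity v = K·i/n = 140.0 × 0.01649 / 0.25 = 9.234 m/day.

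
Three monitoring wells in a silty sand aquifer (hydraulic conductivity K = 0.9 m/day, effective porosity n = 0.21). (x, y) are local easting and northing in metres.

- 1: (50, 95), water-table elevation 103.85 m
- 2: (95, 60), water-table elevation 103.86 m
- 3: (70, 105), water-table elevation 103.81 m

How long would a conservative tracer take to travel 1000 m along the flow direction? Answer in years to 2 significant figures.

310 years

With h = a·x + b·y + c and 1 as origin, the differences give:
  45·a + (-35)·b = +0.01
  20·a + 10·b = -0.04
Eliminate b (×10 and ×(-35), subtract): 1150·a = -1.300 → a = ∂h/∂x = -0.001130
Back-substitute: b = ∂h/∂y = -0.001739.
|∇h| = √(-0.001130² + -0.001739²) = 0.002074
Seepage velocity v = K·i/n = 0.9 × 0.002074 / 0.21 = 0.008889 m/day.
t = 1000 / 0.008889 = 1.125e+05 days = 308 years.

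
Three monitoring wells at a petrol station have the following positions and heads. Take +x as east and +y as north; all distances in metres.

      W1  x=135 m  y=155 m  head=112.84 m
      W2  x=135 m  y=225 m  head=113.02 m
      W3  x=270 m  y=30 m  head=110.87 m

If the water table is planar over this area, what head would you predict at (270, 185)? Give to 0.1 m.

111.3 m

Differences from W1: to W2 (Δx, Δy, Δh) = (0, 70, +0.18); to W3 = (135, -125, -1.97).
Determinant of the coordinate differences = 0·(-125) − 135·70 = -9450.
∂h/∂x = [(+0.18)·(-125) − (-1.97)·70] / -9450 = -0.01221
∂h/∂y = [0·(-1.97) − 135·(+0.18)] / -9450 = +0.002571
h(270, 185) = 112.84 + (-0.01221)·(135) + (+0.002571)·(30) = 112.84 -1.649 +0.077 = 111.269 m.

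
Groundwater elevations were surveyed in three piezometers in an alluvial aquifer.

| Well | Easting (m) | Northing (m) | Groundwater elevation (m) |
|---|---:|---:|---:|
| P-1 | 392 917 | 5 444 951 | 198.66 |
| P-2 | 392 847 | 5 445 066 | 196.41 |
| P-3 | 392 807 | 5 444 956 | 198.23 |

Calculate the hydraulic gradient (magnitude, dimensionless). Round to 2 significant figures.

0.018

Three-point gradient (reference P-1): Δ to P-2 = (-70, 115, -2.25), Δ to P-3 = (-110, 5, -0.43).
∂h/∂x = +0.003106, ∂h/∂y = -0.01767 (det = 12300).
|∇h| = √(0.003106² + -0.01767²) = 0.01794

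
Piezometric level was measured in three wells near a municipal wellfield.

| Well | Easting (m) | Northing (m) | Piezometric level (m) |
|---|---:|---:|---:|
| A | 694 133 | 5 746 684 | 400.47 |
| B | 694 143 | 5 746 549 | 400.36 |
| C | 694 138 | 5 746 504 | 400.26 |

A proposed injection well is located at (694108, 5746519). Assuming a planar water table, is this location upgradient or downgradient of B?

downgradient

With h = a·x + b·y + c and A as origin, the differences give:
  10·a + (-135)·b = -0.11
  5·a + (-180)·b = -0.21
Eliminate b (×(-180) and ×(-135), subtract): -1125·a = -8.550 → a = ∂h/∂x = +0.007600
Back-substitute: b = ∂h/∂y = +0.001378.
Head at (694108, 5746519) = 400.47 + (+0.007600)·(-25) + (+0.001378)·(-165) = 400.05 m.
That is lower than the 400.36 m at B, so the point is downgradient.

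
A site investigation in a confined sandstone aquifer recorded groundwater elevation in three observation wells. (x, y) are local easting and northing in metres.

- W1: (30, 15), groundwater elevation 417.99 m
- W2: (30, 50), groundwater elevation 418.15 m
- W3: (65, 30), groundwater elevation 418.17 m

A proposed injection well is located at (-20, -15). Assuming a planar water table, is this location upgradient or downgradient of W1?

downgradient

Taking W1 as reference: W2−W1 = (0, 35, +0.16); W3−W1 = (35, 15, +0.18).
Solve a·Δx + b·Δy = Δh: det = 0·15 − 35·35 = -1225.
∂h/∂x = [(+0.16)·15 − (+0.18)·35] / -1225 = +0.003184
∂h/∂y = [0·(+0.18) − 35·(+0.16)] / -1225 = +0.004571
Head at (-20, -15) = 417.99 + (+0.003184)·(-50) + (+0.004571)·(-30) = 417.69 m.
That is lower than the 417.99 m at W1, so the point is downgradient.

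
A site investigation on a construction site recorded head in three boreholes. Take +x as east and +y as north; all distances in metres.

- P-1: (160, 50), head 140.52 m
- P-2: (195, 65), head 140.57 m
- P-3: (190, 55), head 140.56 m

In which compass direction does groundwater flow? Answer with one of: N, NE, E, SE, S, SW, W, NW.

W

Differences from P-1: to P-2 (Δx, Δy, Δh) = (35, 15, +0.05); to P-3 = (30, 5, +0.04).
Determinant of the coordinate differences = 35·5 − 30·15 = -275.
∂h/∂x = [(+0.05)·5 − (+0.04)·15] / -275 = +0.001273
∂h/∂y = [35·(+0.04) − 30·(+0.05)] / -275 = +0.0003636
Flow = −∇h = (-0.001273 east, -0.0003636 north), which points west.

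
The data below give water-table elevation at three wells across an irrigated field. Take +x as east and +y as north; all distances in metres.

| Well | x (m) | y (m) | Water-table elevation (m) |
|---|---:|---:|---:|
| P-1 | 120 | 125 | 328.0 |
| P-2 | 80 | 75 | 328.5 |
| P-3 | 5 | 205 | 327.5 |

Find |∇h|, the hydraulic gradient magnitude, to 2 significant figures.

Differences from P-1: to P-2 (Δx, Δy, Δh) = (-40, -50, +0.5); to P-3 = (-115, 80, -0.5).
Solve a·Δx + b·Δy = Δh: det = (-40)·80 − (-115)·(-50) = -8950.
∂h/∂x = [(+0.5)·80 − (-0.5)·(-50)] / -8950 = -0.001676
∂h/∂y = [(-40)·(-0.5) − (-115)·(+0.5)] / -8950 = -0.008659
|∇h| = √(-0.001676² + -0.008659²) = 0.00882

0.0088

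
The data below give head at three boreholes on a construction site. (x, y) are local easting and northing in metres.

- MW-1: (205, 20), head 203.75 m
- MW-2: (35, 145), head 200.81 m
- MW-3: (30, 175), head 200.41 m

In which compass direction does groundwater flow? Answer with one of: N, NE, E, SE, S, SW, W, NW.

Taking MW-1 as reference: MW-2−MW-1 = (-170, 125, -2.94); MW-3−MW-1 = (-175, 155, -3.34).
Solve a·Δx + b·Δy = Δh: det = (-170)·155 − (-175)·125 = -4475.
∂h/∂x = [(-2.94)·155 − (-3.34)·125] / -4475 = +0.008536
∂h/∂y = [(-170)·(-3.34) − (-175)·(-2.94)] / -4475 = -0.01191
Flow = −∇h = (-0.008536 east, +0.01191 north), which points northwest.

NW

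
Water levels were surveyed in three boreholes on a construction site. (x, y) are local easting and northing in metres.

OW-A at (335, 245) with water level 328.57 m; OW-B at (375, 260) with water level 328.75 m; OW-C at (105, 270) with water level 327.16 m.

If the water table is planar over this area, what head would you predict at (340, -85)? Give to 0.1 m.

329.7 m

Differences from OW-A: to OW-B (Δx, Δy, Δh) = (40, 15, +0.18); to OW-C = (-230, 25, -1.41).
Determinant of the coordinate differences = 40·25 − (-230)·15 = 4450.
∂h/∂x = [(+0.18)·25 − (-1.41)·15] / 4450 = +0.005764
∂h/∂y = [40·(-1.41) − (-230)·(+0.18)] / 4450 = -0.003371
h(340, -85) = 328.57 + (+0.005764)·(5) + (-0.003371)·(-330) = 328.57 +0.029 +1.112 = 329.711 m.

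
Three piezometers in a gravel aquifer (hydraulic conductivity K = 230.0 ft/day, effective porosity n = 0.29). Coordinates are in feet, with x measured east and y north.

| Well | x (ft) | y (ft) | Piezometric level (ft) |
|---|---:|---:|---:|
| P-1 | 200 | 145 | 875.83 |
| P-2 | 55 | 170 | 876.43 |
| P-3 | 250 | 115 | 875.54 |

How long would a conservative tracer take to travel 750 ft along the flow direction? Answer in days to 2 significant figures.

180 days

Taking P-1 as reference: P-2−P-1 = (-145, 25, +0.60); P-3−P-1 = (50, -30, -0.29).
Solve a·Δx + b·Δy = Δh: det = (-145)·(-30) − 50·25 = 3100.
∂h/∂x = [(+0.60)·(-30) − (-0.29)·25] / 3100 = -0.003468
∂h/∂y = [(-145)·(-0.29) − 50·(+0.60)] / 3100 = +0.003887
|∇h| = √(-0.003468² + 0.003887²) = 0.005209
Seepage velocity v = K·i/n = 230.0 × 0.005209 / 0.29 = 4.131 ft/day.
t = 750 / 4.131 = 181.6 days.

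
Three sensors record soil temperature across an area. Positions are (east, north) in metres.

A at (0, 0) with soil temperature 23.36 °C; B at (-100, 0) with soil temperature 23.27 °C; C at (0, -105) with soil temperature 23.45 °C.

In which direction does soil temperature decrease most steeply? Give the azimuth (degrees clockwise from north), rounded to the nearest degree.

314°

∂T/∂x = (23.27 − 23.36) / (-100 − 0) = +0.0009000
∂T/∂y = (23.45 − 23.36) / (-105 − 0) = -0.0008571
Steepest decrease is along −∇f: components (-0.0009000 E, +0.0008571 N).
Azimuth = atan2(-0.0009000, +0.0008571) = 313.6° ≈ 314°.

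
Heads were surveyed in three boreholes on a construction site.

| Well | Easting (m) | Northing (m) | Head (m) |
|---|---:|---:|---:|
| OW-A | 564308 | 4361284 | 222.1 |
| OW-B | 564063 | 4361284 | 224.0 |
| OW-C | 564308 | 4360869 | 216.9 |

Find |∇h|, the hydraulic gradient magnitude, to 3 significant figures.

∂h/∂x = (224.0 − 222.1) / (564063 − 564308) = -0.007755
∂h/∂y = (216.9 − 222.1) / (4360869 − 4361284) = +0.01253
|∇h| = √(-0.007755² + 0.01253²) = 0.01474

0.0147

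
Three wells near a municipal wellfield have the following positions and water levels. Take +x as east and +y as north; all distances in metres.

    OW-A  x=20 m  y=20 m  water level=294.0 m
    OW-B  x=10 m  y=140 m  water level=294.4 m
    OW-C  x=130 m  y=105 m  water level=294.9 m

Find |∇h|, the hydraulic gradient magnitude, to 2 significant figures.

0.0065

Differences from OW-A: to OW-B (Δx, Δy, Δh) = (-10, 120, +0.4); to OW-C = (110, 85, +0.9).
Determinant of the coordinate differences = (-10)·85 − 110·120 = -14050.
∂h/∂x = [(+0.4)·85 − (+0.9)·120] / -14050 = +0.005267
∂h/∂y = [(-10)·(+0.9) − 110·(+0.4)] / -14050 = +0.003772
|∇h| = √(0.005267² + 0.003772²) = 0.006478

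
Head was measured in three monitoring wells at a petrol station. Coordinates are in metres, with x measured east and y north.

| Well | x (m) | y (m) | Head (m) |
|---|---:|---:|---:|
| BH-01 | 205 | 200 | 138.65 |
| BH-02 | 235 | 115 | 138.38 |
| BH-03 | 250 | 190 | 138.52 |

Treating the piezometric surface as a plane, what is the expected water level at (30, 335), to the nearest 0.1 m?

With h = a·x + b·y + c and BH-01 as origin, the differences give:
  30·a + (-85)·b = -0.27
  45·a + (-10)·b = -0.13
Eliminate b (×(-10) and ×(-85), subtract): 3525·a = -8.350 → a = ∂h/∂x = -0.002369
Back-substitute: b = ∂h/∂y = +0.002340.
h(30, 335) = 138.65 + (-0.002369)·(-175) + (+0.002340)·(135) = 138.65 +0.415 +0.316 = 139.380 m.

139.4 m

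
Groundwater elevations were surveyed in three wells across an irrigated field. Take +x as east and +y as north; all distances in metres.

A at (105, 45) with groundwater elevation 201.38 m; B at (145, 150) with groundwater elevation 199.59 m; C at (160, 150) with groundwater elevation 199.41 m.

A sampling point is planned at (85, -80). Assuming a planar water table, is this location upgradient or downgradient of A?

With h = a·x + b·y + c and A as origin, the differences give:
  40·a + 105·b = -1.79
  55·a + 105·b = -1.97
Eliminate b (×105 and ×105, subtract): -1575·a = 18.900 → a = ∂h/∂x = -0.01200
Back-substitute: b = ∂h/∂y = -0.01248.
Head at (85, -80) = 201.38 + (-0.01200)·(-20) + (-0.01248)·(-125) = 203.18 m.
That is higher than the 201.38 m at A, so the point is upgradient.

upgradient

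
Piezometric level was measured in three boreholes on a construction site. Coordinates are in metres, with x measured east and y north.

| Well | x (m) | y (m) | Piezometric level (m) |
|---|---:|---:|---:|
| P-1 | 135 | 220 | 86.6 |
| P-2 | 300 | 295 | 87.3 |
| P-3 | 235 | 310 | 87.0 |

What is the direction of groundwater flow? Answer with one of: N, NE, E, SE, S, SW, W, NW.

Differences from P-1: to P-2 (Δx, Δy, Δh) = (165, 75, +0.7); to P-3 = (100, 90, +0.4).
Determinant of the coordinate differences = 165·90 − 100·75 = 7350.
∂h/∂x = [(+0.7)·90 − (+0.4)·75] / 7350 = +0.004490
∂h/∂y = [165·(+0.4) − 100·(+0.7)] / 7350 = -0.0005442
Flow = −∇h = (-0.004490 east, +0.0005442 north), which points west.

W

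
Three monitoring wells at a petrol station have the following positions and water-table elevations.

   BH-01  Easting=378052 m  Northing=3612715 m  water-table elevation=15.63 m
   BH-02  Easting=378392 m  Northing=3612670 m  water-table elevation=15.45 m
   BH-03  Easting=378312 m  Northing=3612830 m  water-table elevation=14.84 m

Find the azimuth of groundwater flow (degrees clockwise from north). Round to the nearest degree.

014°

Taking BH-01 as reference: BH-02−BH-01 = (340, -45, -0.18); BH-03−BH-01 = (260, 115, -0.79).
Determinant of the coordinate differences = 340·115 − 260·(-45) = 50800.
∂h/∂x = [(-0.18)·115 − (-0.79)·(-45)] / 50800 = -0.001107
∂h/∂y = [340·(-0.79) − 260·(-0.18)] / 50800 = -0.004366
Flow direction (−∇h) has components (+0.001107 E, +0.004366 N).
Azimuth = atan2(E, N) = atan2(+0.001107, +0.004366) = 14.2° ≈ 014°.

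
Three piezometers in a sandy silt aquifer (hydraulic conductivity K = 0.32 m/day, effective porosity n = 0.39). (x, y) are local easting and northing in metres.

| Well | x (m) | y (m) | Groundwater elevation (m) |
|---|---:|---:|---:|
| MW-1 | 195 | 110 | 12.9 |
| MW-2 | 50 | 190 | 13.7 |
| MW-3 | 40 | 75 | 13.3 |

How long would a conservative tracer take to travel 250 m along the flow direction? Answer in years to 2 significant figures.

160 years

Differences from MW-1: to MW-2 (Δx, Δy, Δh) = (-145, 80, +0.8); to MW-3 = (-155, -35, +0.4).
Determinant of the coordinate differences = (-145)·(-35) − (-155)·80 = 17475.
∂h/∂x = [(+0.8)·(-35) − (+0.4)·80] / 17475 = -0.003433
∂h/∂y = [(-145)·(+0.4) − (-155)·(+0.8)] / 17475 = +0.003777
|∇h| = √(-0.003433² + 0.003777²) = 0.005104
Seepage velocity v = K·i/n = 0.32 × 0.005104 / 0.39 = 0.004188 m/day.
t = 250 / 0.004188 = 5.969e+04 days = 163 years.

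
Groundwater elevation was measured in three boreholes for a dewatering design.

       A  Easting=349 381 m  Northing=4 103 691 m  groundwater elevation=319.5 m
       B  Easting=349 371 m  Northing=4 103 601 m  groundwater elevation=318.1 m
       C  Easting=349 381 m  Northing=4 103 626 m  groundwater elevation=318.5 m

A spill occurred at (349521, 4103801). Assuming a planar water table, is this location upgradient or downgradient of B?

upgradient

With h = a·x + b·y + c and A as origin, the differences give:
  (-10)·a + (-90)·b = -1.4
  0·a + (-65)·b = -1.0
Eliminate b (×(-65) and ×(-90), subtract): 650·a = 1.00 → a = ∂h/∂x = +0.001538
Back-substitute: b = ∂h/∂y = +0.01538.
Head at (349521, 4103801) = 319.5 + (+0.001538)·(140) + (+0.01538)·(110) = 321.41 m.
That is higher than the 318.1 m at B, so the point is upgradient.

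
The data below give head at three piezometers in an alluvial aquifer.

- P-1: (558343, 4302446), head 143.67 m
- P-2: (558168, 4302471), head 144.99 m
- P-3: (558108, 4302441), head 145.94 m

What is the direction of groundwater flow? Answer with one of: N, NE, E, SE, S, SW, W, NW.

Taking P-1 as reference: P-2−P-1 = (-175, 25, +1.32); P-3−P-1 = (-235, -5, +2.27).
Solve a·Δx + b·Δy = Δh: det = (-175)·(-5) − (-235)·25 = 6750.
∂h/∂x = [(+1.32)·(-5) − (+2.27)·25] / 6750 = -0.009385
∂h/∂y = [(-175)·(+2.27) − (-235)·(+1.32)] / 6750 = -0.01290
Flow = −∇h = (+0.009385 east, +0.01290 north), which points northeast.

NE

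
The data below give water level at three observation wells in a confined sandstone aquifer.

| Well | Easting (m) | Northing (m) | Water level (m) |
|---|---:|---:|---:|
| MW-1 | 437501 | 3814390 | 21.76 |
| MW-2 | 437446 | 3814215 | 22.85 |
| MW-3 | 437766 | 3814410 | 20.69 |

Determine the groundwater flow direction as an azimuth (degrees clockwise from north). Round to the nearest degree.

With h = a·x + b·y + c and MW-1 as origin, the differences give:
  (-55)·a + (-175)·b = +1.09
  265·a + 20·b = -1.07
Eliminate b (×20 and ×(-175), subtract): 45275·a = -165.450 → a = ∂h/∂x = -0.003654
Back-substitute: b = ∂h/∂y = -0.005080.
Flow direction (−∇h) has components (+0.003654 E, +0.005080 N).
Azimuth = atan2(E, N) = atan2(+0.003654, +0.005080) = 35.7° ≈ 036°.

036°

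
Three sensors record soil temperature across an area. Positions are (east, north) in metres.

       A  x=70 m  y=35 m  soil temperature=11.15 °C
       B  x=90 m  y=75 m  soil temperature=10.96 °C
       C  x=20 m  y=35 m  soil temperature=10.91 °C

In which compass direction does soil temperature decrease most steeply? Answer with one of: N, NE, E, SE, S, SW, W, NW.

NW

Differences from A: to B (Δx, Δy, Δh) = (20, 40, -0.19); to C = (-50, 0, -0.24).
Determinant of the coordinate differences = 20·0 − (-50)·40 = 2000.
∂T/∂x = [(-0.19)·0 − (-0.24)·40] / 2000 = +0.004800
∂T/∂y = [20·(-0.24) − (-50)·(-0.19)] / 2000 = -0.007150
Steepest decrease is along −∇f = (-0.004800 E, +0.007150 N) → northwest.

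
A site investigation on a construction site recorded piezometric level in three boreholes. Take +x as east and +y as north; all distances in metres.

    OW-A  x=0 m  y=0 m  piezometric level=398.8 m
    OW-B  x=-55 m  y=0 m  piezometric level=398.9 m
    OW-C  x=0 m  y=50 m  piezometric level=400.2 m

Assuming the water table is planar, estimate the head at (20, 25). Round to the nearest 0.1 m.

∂h/∂x = (398.9 − 398.8) / (-55 − 0) = -0.001818
∂h/∂y = (400.2 − 398.8) / (50 − 0) = +0.02800
h(20, 25) = 398.8 + (-0.001818)·(20) + (+0.02800)·(25) = 398.8 -0.036 +0.700 = 399.464 m.

399.5 m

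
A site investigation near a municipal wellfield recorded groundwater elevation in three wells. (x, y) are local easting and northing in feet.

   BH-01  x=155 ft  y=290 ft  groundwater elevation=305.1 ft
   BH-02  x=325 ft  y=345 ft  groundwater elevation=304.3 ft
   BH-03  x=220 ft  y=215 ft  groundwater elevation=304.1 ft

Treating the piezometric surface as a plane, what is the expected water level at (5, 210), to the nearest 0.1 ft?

305.6 ft

Taking BH-01 as reference: BH-02−BH-01 = (170, 55, -0.8); BH-03−BH-01 = (65, -75, -1.0).
Determinant of the coordinate differences = 170·(-75) − 65·55 = -16325.
∂h/∂x = [(-0.8)·(-75) − (-1.0)·55] / -16325 = -0.007044
∂h/∂y = [170·(-1.0) − 65·(-0.8)] / -16325 = +0.007228
h(5, 210) = 305.1 + (-0.007044)·(-150) + (+0.007228)·(-80) = 305.1 +1.057 -0.578 = 305.578 ft.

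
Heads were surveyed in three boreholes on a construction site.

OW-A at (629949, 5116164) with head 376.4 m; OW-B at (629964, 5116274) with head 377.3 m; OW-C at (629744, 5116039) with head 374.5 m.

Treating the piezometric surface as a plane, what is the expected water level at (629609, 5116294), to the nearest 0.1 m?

Three-point gradient (reference OW-A): Δ to OW-B = (15, 110, +0.9), Δ to OW-C = (-205, -125, -1.9).
∂h/∂x = +0.004667, ∂h/∂y = +0.007545 (det = 20675).
h(629609, 5116294) = 376.4 + (+0.004667)·(-340) + (+0.007545)·(130) = 376.4 -1.587 +0.981 = 375.794 m.

375.8 m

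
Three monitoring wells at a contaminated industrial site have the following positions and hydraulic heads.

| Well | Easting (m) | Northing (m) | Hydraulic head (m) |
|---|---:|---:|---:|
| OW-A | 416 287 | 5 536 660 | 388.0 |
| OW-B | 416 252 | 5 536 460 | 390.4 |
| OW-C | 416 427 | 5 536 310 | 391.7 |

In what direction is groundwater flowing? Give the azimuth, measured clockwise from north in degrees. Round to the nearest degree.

Differences from OW-A: to OW-B (Δx, Δy, Δh) = (-35, -200, +2.4); to OW-C = (140, -350, +3.7).
Solve a·Δx + b·Δy = Δh: det = (-35)·(-350) − 140·(-200) = 40250.
∂h/∂x = [(+2.4)·(-350) − (+3.7)·(-200)] / 40250 = -0.002484
∂h/∂y = [(-35)·(+3.7) − 140·(+2.4)] / 40250 = -0.01157
Flow direction (−∇h) has components (+0.002484 E, +0.01157 N).
Azimuth = atan2(E, N) = atan2(+0.002484, +0.01157) = 12.1° ≈ 012°.

012°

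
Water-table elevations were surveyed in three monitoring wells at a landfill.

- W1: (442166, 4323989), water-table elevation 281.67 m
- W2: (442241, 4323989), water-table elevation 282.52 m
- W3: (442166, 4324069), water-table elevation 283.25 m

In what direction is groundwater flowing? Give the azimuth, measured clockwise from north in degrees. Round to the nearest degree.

210°

∂h/∂x = (282.52 − 281.67) / (442241 − 442166) = +0.01133
∂h/∂y = (283.25 − 281.67) / (4324069 − 4323989) = +0.01975
Flow direction (−∇h) has components (-0.01133 E, -0.01975 N).
Azimuth = atan2(E, N) = atan2(-0.01133, -0.01975) = 209.8° ≈ 210°.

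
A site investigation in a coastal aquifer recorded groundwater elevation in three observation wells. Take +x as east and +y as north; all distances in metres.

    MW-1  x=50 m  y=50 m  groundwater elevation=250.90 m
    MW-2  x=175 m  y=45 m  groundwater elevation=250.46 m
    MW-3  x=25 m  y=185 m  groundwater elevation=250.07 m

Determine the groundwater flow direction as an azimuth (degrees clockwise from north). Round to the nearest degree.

029°

Differences from MW-1: to MW-2 (Δx, Δy, Δh) = (125, -5, -0.44); to MW-3 = (-25, 135, -0.83).
Determinant of the coordinate differences = 125·135 − (-25)·(-5) = 16750.
∂h/∂x = [(-0.44)·135 − (-0.83)·(-5)] / 16750 = -0.003794
∂h/∂y = [125·(-0.83) − (-25)·(-0.44)] / 16750 = -0.006851
Flow direction (−∇h) has components (+0.003794 E, +0.006851 N).
Azimuth = atan2(E, N) = atan2(+0.003794, +0.006851) = 29.0° ≈ 029°.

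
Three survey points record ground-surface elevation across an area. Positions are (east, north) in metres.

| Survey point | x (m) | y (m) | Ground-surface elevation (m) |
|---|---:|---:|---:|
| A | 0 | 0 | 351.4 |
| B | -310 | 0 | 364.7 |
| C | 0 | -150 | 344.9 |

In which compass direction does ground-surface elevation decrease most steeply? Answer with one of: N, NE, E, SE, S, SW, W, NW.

∂z/∂x = (364.7 − 351.4) / (-310 − 0) = -0.04290
∂z/∂y = (344.9 − 351.4) / (-150 − 0) = +0.04333
Steepest decrease is along −∇f = (+0.04290 E, -0.04333 N) → southeast.

SE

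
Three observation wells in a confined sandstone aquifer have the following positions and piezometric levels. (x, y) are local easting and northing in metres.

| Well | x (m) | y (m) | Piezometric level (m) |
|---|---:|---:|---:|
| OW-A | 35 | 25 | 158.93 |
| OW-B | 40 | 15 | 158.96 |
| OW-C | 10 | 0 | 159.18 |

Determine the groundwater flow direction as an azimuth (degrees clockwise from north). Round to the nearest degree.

041°

Taking OW-A as reference: OW-B−OW-A = (5, -10, +0.03); OW-C−OW-A = (-25, -25, +0.25).
Determinant of the coordinate differences = 5·(-25) − (-25)·(-10) = -375.
∂h/∂x = [(+0.03)·(-25) − (+0.25)·(-10)] / -375 = -0.004667
∂h/∂y = [5·(+0.25) − (-25)·(+0.03)] / -375 = -0.005333
Flow direction (−∇h) has components (+0.004667 E, +0.005333 N).
Azimuth = atan2(E, N) = atan2(+0.004667, +0.005333) = 41.2° ≈ 041°.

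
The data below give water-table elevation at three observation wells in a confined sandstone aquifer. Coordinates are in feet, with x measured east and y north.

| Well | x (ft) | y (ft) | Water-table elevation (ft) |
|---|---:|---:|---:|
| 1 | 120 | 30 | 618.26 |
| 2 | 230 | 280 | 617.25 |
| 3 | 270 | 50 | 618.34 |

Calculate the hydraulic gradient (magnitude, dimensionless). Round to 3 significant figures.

0.00468

Three-point gradient (reference 1): Δ to 2 = (110, 250, -1.01), Δ to 3 = (150, 20, +0.08).
∂h/∂x = +0.001139, ∂h/∂y = -0.004541 (det = -35300).
|∇h| = √(0.001139² + -0.004541²) = 0.004682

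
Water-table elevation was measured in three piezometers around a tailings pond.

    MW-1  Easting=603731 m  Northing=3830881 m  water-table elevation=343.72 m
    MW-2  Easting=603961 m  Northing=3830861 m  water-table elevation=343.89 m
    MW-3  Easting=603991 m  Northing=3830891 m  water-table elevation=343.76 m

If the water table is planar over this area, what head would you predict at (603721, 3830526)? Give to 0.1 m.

345.4 m

Three-point gradient (reference MW-1): Δ to MW-2 = (230, -20, +0.17), Δ to MW-3 = (260, 10, +0.04).
∂h/∂x = +0.0003333, ∂h/∂y = -0.004667 (det = 7500).
h(603721, 3830526) = 343.72 + (+0.0003333)·(-10) + (-0.004667)·(-355) = 343.72 -0.003 +1.657 = 345.373 m.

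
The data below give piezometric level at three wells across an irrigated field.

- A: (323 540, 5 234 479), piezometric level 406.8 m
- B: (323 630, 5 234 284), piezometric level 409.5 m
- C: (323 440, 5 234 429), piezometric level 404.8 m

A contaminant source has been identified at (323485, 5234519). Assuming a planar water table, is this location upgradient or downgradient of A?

With h = a·x + b·y + c and A as origin, the differences give:
  90·a + (-195)·b = +2.7
  (-100)·a + (-50)·b = -2.0
Eliminate b (×(-50) and ×(-195), subtract): -24000·a = -525.00 → a = ∂h/∂x = +0.02187
Back-substitute: b = ∂h/∂y = -0.003750.
Head at (323485, 5234519) = 406.8 + (+0.02187)·(-55) + (-0.003750)·(40) = 405.45 m.
That is lower than the 406.8 m at A, so the point is downgradient.

downgradient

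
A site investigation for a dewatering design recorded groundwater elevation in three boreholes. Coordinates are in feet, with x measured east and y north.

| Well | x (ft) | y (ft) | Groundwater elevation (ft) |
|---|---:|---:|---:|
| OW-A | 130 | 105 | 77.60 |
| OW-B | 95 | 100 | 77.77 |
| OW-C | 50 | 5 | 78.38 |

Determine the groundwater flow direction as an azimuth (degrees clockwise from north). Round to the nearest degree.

Differences from OW-A: to OW-B (Δx, Δy, Δh) = (-35, -5, +0.17); to OW-C = (-80, -100, +0.78).
Solve a·Δx + b·Δy = Δh: det = (-35)·(-100) − (-80)·(-5) = 3100.
∂h/∂x = [(+0.17)·(-100) − (+0.78)·(-5)] / 3100 = -0.004226
∂h/∂y = [(-35)·(+0.78) − (-80)·(+0.17)] / 3100 = -0.004419
Flow direction (−∇h) has components (+0.004226 E, +0.004419 N).
Azimuth = atan2(E, N) = atan2(+0.004226, +0.004419) = 43.7° ≈ 044°.

044°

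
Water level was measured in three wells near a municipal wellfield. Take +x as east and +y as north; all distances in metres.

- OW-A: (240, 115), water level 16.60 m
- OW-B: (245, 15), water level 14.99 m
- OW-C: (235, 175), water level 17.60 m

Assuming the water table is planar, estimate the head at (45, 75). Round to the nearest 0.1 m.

Differences from OW-A: to OW-B (Δx, Δy, Δh) = (5, -100, -1.61); to OW-C = (-5, 60, +1.00).
Solve a·Δx + b·Δy = Δh: det = 5·60 − (-5)·(-100) = -200.
∂h/∂x = [(-1.61)·60 − (+1.00)·(-100)] / -200 = -0.01700
∂h/∂y = [5·(+1.00) − (-5)·(-1.61)] / -200 = +0.01525
h(45, 75) = 16.60 + (-0.01700)·(-195) + (+0.01525)·(-40) = 16.60 +3.315 -0.610 = 19.305 m.

19.3 m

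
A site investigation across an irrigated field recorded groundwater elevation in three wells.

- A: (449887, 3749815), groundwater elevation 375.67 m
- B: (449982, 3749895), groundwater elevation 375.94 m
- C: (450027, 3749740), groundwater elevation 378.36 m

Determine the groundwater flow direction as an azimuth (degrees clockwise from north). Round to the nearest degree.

Three-point gradient (reference A): Δ to B = (95, 80, +0.27), Δ to C = (140, -75, +2.69).
∂h/∂x = +0.01285, ∂h/∂y = -0.01188 (det = -18325).
Flow direction (−∇h) has components (-0.01285 E, +0.01188 N).
Azimuth = atan2(E, N) = atan2(-0.01285, +0.01188) = 312.8° ≈ 313°.

313°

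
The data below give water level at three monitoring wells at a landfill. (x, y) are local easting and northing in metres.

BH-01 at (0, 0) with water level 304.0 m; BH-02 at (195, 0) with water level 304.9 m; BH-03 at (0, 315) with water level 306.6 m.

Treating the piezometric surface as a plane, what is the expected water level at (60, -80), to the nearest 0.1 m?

∂h/∂x = (304.9 − 304.0) / (195 − 0) = +0.004615
∂h/∂y = (306.6 − 304.0) / (315 − 0) = +0.008254
h(60, -80) = 304.0 + (+0.004615)·(60) + (+0.008254)·(-80) = 304.0 +0.277 -0.660 = 303.617 m.

303.6 m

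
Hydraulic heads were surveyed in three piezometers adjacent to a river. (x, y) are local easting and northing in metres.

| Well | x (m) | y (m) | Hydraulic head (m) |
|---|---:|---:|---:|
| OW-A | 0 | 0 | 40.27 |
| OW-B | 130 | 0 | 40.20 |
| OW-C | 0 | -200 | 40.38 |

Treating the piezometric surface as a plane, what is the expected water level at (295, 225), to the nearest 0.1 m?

40.0 m

∂h/∂x = (40.20 − 40.27) / (130 − 0) = -0.0005385
∂h/∂y = (40.38 − 40.27) / (-200 − 0) = -0.0005500
h(295, 225) = 40.27 + (-0.0005385)·(295) + (-0.0005500)·(225) = 40.27 -0.159 -0.124 = 39.987 m.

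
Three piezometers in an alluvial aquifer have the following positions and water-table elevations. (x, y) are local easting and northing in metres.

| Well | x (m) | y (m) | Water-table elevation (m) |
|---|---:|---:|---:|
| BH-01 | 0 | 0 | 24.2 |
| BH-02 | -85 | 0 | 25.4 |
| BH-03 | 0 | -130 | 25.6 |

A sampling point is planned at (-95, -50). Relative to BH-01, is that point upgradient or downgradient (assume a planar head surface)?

upgradient

∂h/∂x = (25.4 − 24.2) / (-85 − 0) = -0.01412
∂h/∂y = (25.6 − 24.2) / (-130 − 0) = -0.01077
Head at (-95, -50) = 24.2 + (-0.01412)·(-95) + (-0.01077)·(-50) = 26.08 m.
That is higher than the 24.2 m at BH-01, so the point is upgradient.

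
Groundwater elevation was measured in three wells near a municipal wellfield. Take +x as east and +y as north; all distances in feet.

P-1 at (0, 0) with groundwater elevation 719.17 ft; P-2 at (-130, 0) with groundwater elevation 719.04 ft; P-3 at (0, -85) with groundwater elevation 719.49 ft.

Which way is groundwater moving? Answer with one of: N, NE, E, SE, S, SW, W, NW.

N

∂h/∂x = (719.04 − 719.17) / (-130 − 0) = +0.0010000
∂h/∂y = (719.49 − 719.17) / (-85 − 0) = -0.003765
Flow = −∇h = (-0.0010000 east, +0.003765 north), which points north.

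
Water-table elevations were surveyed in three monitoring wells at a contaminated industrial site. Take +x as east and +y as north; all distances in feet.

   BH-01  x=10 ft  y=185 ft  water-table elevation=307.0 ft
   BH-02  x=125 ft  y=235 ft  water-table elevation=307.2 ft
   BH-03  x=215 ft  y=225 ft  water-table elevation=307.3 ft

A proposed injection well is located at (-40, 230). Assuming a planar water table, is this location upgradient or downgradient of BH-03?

With h = a·x + b·y + c and BH-01 as origin, the differences give:
  115·a + 50·b = +0.2
  205·a + 40·b = +0.3
Eliminate b (×40 and ×50, subtract): -5650·a = -7.00 → a = ∂h/∂x = +0.001239
Back-substitute: b = ∂h/∂y = +0.001150.
Head at (-40, 230) = 307.0 + (+0.001239)·(-50) + (+0.001150)·(45) = 306.99 ft.
That is lower than the 307.3 ft at BH-03, so the point is downgradient.

downgradient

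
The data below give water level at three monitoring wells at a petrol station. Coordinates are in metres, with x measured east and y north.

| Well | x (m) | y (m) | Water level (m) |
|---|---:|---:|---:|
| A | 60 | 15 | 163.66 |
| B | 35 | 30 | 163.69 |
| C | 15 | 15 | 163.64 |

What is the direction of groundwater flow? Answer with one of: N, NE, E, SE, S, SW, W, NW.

S

With h = a·x + b·y + c and A as origin, the differences give:
  (-25)·a + 15·b = +0.03
  (-45)·a + 0·b = -0.02
Eliminate b (×0 and ×15, subtract): 675·a = 0.300 → a = ∂h/∂x = +0.0004444
Back-substitute: b = ∂h/∂y = +0.002741.
Flow = −∇h = (-0.0004444 east, -0.002741 north), which points south.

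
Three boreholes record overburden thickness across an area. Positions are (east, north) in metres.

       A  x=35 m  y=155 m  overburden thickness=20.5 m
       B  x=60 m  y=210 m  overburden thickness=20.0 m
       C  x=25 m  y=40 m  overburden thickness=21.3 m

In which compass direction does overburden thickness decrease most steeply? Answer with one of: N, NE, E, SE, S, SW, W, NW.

Three-point gradient (reference A): Δ to B = (25, 55, -0.5), Δ to C = (-10, -115, +0.8).
∂d/∂x = -0.005806, ∂d/∂y = -0.006452 (det = -2325).
Steepest decrease is along −∇f = (+0.005806 E, +0.006452 N) → northeast.

NE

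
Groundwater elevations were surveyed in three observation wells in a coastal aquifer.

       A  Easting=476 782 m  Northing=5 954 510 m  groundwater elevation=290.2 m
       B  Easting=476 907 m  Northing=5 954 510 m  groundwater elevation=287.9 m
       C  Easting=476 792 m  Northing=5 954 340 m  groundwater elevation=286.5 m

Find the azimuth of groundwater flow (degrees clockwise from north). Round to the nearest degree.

138°

Three-point gradient (reference A): Δ to B = (125, 0, -2.3), Δ to C = (10, -170, -3.7).
∂h/∂x = -0.01840, ∂h/∂y = +0.02068 (det = -21250).
Flow direction (−∇h) has components (+0.01840 E, -0.02068 N).
Azimuth = atan2(E, N) = atan2(+0.01840, -0.02068) = 138.3° ≈ 138°.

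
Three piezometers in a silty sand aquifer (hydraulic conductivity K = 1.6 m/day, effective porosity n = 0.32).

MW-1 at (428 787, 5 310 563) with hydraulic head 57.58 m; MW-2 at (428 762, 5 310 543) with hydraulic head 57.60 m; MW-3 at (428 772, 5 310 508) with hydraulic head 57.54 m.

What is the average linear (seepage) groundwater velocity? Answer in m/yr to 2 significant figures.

3.9 m/yr

With h = a·x + b·y + c and MW-1 as origin, the differences give:
  (-25)·a + (-20)·b = +0.02
  (-15)·a + (-55)·b = -0.04
Eliminate b (×(-55) and ×(-20), subtract): 1075·a = -1.900 → a = ∂h/∂x = -0.001767
Back-substitute: b = ∂h/∂y = +0.001209.
|∇h| = √(-0.001767² + 0.001209²) = 0.002141
Seepage velocity v = K·i/n = 1.6 × 0.002141 / 0.32 = 0.01071 m/day = 3.912 m/yr.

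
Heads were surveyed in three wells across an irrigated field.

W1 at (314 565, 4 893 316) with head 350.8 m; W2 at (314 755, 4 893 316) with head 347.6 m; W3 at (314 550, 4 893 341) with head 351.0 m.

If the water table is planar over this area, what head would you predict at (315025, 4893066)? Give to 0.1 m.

With h = a·x + b·y + c and W1 as origin, the differences give:
  190·a + 0·b = -3.2
  (-15)·a + 25·b = +0.2
Eliminate b (×25 and ×0, subtract): 4750·a = -80.00 → a = ∂h/∂x = -0.01684
Back-substitute: b = ∂h/∂y = -0.002105.
h(315025, 4893066) = 350.8 + (-0.01684)·(460) + (-0.002105)·(-250) = 350.8 -7.747 +0.526 = 343.579 m.

343.6 m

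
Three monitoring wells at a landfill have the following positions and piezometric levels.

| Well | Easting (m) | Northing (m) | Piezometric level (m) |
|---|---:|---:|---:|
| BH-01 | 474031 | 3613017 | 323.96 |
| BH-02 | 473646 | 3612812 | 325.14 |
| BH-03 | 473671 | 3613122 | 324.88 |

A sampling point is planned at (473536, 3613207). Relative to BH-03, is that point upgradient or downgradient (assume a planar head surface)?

Taking BH-01 as reference: BH-02−BH-01 = (-385, -205, +1.18); BH-03−BH-01 = (-360, 105, +0.92).
Solve a·Δx + b·Δy = Δh: det = (-385)·105 − (-360)·(-205) = -114225.
∂h/∂x = [(+1.18)·105 − (+0.92)·(-205)] / -114225 = -0.002736
∂h/∂y = [(-385)·(+0.92) − (-360)·(+1.18)] / -114225 = -0.0006181
Head at (473536, 3613207) = 323.96 + (-0.002736)·(-495) + (-0.0006181)·(190) = 325.20 m.
That is higher than the 324.88 m at BH-03, so the point is upgradient.

upgradient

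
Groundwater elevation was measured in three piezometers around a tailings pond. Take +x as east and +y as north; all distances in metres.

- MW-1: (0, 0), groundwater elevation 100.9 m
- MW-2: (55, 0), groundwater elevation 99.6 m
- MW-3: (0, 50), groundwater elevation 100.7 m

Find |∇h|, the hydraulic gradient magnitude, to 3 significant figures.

0.0240

∂h/∂x = (99.6 − 100.9) / (55 − 0) = -0.02364
∂h/∂y = (100.7 − 100.9) / (50 − 0) = -0.004000
|∇h| = √(-0.02364² + -0.004000²) = 0.02398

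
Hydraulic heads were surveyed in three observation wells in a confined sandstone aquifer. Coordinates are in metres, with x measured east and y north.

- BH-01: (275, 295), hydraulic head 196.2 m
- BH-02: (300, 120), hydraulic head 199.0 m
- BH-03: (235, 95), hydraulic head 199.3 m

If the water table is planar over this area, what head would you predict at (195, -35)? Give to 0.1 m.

201.3 m

Taking BH-01 as reference: BH-02−BH-01 = (25, -175, +2.8); BH-03−BH-01 = (-40, -200, +3.1).
Solve a·Δx + b·Δy = Δh: det = 25·(-200) − (-40)·(-175) = -12000.
∂h/∂x = [(+2.8)·(-200) − (+3.1)·(-175)] / -12000 = +0.001458
∂h/∂y = [25·(+3.1) − (-40)·(+2.8)] / -12000 = -0.01579
h(195, -35) = 196.2 + (+0.001458)·(-80) + (-0.01579)·(-330) = 196.2 -0.117 +5.211 = 201.295 m.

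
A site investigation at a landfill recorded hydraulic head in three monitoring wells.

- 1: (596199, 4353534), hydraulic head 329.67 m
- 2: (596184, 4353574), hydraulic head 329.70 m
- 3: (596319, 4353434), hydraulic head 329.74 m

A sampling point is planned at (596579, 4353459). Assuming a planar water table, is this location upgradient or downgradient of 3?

upgradient

Differences from 1: to 2 (Δx, Δy, Δh) = (-15, 40, +0.03); to 3 = (120, -100, +0.07).
Solve a·Δx + b·Δy = Δh: det = (-15)·(-100) − 120·40 = -3300.
∂h/∂x = [(+0.03)·(-100) − (+0.07)·40] / -3300 = +0.001758
∂h/∂y = [(-15)·(+0.07) − 120·(+0.03)] / -3300 = +0.001409
Head at (596579, 4353459) = 329.67 + (+0.001758)·(380) + (+0.001409)·(-75) = 330.23 m.
That is higher than the 329.74 m at 3, so the point is upgradient.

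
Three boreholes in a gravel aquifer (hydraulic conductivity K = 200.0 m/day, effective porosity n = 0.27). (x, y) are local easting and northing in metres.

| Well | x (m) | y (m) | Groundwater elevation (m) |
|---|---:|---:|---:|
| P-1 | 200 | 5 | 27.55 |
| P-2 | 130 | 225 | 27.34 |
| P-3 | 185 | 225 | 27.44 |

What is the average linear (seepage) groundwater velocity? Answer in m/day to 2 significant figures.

1.4 m/day

Differences from P-1: to P-2 (Δx, Δy, Δh) = (-70, 220, -0.21); to P-3 = (-15, 220, -0.11).
Solve a·Δx + b·Δy = Δh: det = (-70)·220 − (-15)·220 = -12100.
∂h/∂x = [(-0.21)·220 − (-0.11)·220] / -12100 = +0.001818
∂h/∂y = [(-70)·(-0.11) − (-15)·(-0.21)] / -12100 = -0.0003760
|∇h| = √(0.001818² + -0.0003760²) = 0.001856
Seepage velocity v = K·i/n = 200.0 × 0.001856 / 0.27 = 1.375 m/day.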